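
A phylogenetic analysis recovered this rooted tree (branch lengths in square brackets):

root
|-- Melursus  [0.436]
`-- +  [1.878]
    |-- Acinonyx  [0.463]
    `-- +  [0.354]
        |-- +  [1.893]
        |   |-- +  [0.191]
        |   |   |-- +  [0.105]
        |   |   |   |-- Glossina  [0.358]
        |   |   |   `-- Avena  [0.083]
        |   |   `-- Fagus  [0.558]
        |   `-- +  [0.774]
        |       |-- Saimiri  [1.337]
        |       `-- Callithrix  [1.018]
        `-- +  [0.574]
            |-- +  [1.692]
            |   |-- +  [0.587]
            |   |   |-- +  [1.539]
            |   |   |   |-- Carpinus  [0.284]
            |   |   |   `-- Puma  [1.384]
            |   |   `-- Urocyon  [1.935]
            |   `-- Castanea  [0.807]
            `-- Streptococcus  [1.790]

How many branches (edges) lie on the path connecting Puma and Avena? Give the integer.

The MRCA of Puma and Avena is the node subtending ((((Glossina,Avena),Fagus),(Saimiri,Callithrix)),((((Carpinus,Puma),Urocyon),Castanea),Streptococcus)).
From Puma up to that node: 5 branches. From Avena up to the same node: 4 branches. Total: 5 + 4 = 9.

9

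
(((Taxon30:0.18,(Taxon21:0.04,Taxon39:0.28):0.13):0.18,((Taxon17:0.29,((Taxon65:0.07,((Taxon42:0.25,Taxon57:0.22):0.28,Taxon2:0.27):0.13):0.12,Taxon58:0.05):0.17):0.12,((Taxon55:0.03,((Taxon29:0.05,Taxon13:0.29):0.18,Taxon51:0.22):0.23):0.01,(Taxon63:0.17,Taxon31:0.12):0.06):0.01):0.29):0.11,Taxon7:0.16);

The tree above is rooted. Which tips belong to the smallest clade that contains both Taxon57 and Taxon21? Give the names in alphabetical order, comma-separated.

Tracing Taxon57: it sits inside (Taxon42,Taxon57).
Tracing Taxon21: it sits inside (Taxon21,Taxon39).
The smallest clade enclosing both is ((Taxon30,(Taxon21,Taxon39)),((Taxon17,((Taxon65,((Taxon42,Taxon57),Taxon2)),Taxon58)),((Taxon55,((Taxon29,Taxon13),Taxon51)),(Taxon63,Taxon31)))); the answer is its 15 terminal taxa in alphabetical order.

Taxon13, Taxon17, Taxon2, Taxon21, Taxon29, Taxon30, Taxon31, Taxon39, Taxon42, Taxon51, Taxon55, Taxon57, Taxon58, Taxon63, Taxon65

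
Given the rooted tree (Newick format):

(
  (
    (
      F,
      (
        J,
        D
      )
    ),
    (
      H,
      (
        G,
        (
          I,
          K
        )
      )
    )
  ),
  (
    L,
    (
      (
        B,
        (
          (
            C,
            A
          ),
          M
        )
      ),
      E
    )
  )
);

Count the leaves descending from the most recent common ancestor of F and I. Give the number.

7

The MRCA of F and I is the node subtending ((F,(J,D)),(H,(G,(I,K)))).
That clade contains 7 terminal taxa: D, F, G, H, I, J, K.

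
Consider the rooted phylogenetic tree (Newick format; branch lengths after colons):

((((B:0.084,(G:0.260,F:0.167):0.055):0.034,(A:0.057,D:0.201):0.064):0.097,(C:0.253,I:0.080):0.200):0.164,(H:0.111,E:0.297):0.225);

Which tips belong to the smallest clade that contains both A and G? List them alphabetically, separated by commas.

Tracing A: it sits inside (A,D).
Tracing G: it sits inside (G,F).
The smallest clade enclosing both is ((B,(G,F)),(A,D)); the answer is its 5 terminal taxa in alphabetical order.

A, B, D, F, G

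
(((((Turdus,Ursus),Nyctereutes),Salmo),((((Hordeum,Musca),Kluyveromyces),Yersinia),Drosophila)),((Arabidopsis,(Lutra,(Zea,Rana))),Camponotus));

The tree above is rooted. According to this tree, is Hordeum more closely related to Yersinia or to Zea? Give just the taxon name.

The MRCA of Hordeum and Yersinia subtends (((Hordeum,Musca),Kluyveromyces),Yersinia) (4 taxa).
The MRCA of Hordeum and Zea is the root, subtending the entire tree (14 taxa).
The first is nested inside the second, so Hordeum shares a more recent common ancestor with Yersinia.

Yersinia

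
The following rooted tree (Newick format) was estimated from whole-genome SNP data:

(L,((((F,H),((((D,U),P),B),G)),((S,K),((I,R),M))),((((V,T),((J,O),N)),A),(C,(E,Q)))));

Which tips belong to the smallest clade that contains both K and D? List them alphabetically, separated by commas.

B, D, F, G, H, I, K, M, P, R, S, U

Tracing K: it sits inside (S,K).
Tracing D: it sits inside (D,U).
The smallest clade enclosing both is (((F,H),((((D,U),P),B),G)),((S,K),((I,R),M))); the answer is its 12 terminal taxa in alphabetical order.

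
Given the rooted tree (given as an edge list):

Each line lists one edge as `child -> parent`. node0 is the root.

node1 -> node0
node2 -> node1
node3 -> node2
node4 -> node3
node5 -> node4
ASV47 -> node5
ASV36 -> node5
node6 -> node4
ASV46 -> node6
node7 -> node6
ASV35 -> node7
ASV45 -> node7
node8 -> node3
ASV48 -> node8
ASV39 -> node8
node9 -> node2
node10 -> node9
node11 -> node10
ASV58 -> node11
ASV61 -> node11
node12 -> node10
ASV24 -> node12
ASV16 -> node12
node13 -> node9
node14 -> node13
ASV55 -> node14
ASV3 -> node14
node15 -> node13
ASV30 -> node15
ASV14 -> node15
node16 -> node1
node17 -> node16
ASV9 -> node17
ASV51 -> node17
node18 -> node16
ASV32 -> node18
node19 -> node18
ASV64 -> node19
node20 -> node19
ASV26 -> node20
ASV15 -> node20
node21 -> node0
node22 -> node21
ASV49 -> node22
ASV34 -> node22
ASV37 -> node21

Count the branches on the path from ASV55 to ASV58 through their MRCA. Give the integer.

6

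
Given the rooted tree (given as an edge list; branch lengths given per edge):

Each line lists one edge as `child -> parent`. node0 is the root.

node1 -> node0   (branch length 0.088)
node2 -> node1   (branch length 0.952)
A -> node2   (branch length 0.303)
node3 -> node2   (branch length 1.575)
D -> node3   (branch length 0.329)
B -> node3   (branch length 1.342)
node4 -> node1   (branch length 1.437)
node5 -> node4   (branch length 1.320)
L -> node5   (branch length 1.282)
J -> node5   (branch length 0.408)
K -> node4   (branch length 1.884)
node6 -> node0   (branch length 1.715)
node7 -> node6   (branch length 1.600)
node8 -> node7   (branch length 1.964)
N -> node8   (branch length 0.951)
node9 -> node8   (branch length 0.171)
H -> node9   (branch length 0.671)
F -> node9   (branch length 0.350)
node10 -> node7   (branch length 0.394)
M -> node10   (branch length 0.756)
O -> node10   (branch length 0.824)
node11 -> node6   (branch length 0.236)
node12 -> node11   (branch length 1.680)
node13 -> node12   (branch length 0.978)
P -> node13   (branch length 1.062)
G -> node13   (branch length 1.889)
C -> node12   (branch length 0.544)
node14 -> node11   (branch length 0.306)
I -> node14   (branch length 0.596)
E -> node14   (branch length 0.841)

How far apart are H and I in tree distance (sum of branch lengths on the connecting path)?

The path runs H → … → MRCA → … → I; the MRCA is the node subtending (((N,(H,F)),(M,O)),(((P,G),C),(I,E))).
Branch lengths along that path: 0.671 + 0.171 + 1.964 + 1.600 + 0.236 + 0.306 + 0.596 = 5.544.

5.544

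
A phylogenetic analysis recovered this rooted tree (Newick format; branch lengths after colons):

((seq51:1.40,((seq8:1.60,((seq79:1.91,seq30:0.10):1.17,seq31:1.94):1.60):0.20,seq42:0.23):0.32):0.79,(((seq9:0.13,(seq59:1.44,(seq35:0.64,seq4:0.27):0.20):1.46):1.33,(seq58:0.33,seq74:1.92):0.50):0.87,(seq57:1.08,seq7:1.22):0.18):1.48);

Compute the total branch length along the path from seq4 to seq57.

The path runs seq4 → … → MRCA → … → seq57; the MRCA is the node subtending (((seq9,(seq59,(seq35,seq4))),(seq58,seq74)),(seq57,seq7)).
Branch lengths along that path: 0.27 + 0.20 + 1.46 + 1.33 + 0.87 + 0.18 + 1.08 = 5.39.

5.39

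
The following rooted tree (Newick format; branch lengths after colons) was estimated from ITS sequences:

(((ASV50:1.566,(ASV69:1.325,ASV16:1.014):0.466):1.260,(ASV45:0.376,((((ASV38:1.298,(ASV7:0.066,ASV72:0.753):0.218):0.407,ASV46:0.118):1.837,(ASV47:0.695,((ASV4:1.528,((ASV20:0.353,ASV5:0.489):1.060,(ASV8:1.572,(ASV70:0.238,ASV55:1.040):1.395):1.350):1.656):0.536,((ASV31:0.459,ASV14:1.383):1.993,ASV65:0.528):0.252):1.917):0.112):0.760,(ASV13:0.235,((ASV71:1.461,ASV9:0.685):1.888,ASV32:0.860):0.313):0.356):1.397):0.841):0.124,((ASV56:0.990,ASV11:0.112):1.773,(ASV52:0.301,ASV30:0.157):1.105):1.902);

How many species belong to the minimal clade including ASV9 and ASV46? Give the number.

The MRCA of ASV9 and ASV46 is the node subtending ((((ASV38,(ASV7,ASV72)),ASV46),(ASV47,((ASV4,((ASV20,ASV5),(ASV8,(ASV70,ASV55)))),((ASV31,ASV14),ASV65)))),(ASV13,((ASV71,ASV9),ASV32))).
That clade contains 18 terminal taxa: ASV13, ASV14, ASV20, ASV31, ASV32, ASV38, ASV4, ASV46, ASV47, ASV5, ASV55, ASV65, ASV7, ASV70, ASV71, ASV72, ASV8, ASV9.

18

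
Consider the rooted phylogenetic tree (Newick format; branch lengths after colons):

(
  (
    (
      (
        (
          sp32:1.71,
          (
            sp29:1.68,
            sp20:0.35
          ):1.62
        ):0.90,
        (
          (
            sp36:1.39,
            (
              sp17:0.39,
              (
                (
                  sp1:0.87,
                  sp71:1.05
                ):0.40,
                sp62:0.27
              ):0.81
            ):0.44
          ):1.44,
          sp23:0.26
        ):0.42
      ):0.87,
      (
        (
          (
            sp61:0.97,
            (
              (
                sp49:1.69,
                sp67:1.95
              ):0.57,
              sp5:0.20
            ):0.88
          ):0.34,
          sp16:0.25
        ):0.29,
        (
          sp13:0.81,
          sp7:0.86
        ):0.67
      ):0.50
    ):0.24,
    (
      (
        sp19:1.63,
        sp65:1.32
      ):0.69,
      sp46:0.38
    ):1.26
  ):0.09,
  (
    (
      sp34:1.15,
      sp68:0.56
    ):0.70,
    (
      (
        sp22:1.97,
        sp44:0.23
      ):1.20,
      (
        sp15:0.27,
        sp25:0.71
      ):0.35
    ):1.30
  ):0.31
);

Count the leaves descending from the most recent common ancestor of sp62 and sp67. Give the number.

16

The MRCA of sp62 and sp67 is the node subtending (((sp32,(sp29,sp20)),((sp36,(sp17,((sp1,sp71),sp62))),sp23)),(((sp61,((sp49,sp67),sp5)),sp16),(sp13,sp7))).
That clade contains 16 terminal taxa: sp1, sp13, sp16, sp17, sp20, sp23, sp29, sp32, sp36, sp49, sp5, sp61, sp62, sp67, sp7, sp71.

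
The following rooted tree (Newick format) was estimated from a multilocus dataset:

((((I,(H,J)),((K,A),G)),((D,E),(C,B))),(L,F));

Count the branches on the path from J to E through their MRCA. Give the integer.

The MRCA of J and E is the node subtending (((I,(H,J)),((K,A),G)),((D,E),(C,B))).
From J up to that node: 4 branches. From E up to the same node: 3 branches. Total: 4 + 3 = 7.

7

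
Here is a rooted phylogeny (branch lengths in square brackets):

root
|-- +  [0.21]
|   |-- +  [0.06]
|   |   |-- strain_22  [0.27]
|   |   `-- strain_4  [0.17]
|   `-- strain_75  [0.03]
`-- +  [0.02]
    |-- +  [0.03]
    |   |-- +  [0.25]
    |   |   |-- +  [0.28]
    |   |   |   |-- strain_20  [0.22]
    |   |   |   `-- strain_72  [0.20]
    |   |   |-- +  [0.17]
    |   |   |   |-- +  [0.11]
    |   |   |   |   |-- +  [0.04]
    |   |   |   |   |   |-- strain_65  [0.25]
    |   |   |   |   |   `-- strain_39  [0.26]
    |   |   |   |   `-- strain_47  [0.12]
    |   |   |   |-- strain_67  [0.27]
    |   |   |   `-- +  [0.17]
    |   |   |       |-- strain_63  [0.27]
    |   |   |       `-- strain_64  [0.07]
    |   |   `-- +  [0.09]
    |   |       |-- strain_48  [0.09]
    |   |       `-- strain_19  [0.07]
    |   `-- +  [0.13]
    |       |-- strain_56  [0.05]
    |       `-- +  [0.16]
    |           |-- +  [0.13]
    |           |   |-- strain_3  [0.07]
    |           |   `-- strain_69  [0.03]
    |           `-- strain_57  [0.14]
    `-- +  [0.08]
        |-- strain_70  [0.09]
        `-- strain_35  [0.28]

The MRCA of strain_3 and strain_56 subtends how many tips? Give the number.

4

The MRCA of strain_3 and strain_56 is the node subtending (strain_56,((strain_3,strain_69),strain_57)).
That clade contains 4 terminal taxa: strain_3, strain_56, strain_57, strain_69.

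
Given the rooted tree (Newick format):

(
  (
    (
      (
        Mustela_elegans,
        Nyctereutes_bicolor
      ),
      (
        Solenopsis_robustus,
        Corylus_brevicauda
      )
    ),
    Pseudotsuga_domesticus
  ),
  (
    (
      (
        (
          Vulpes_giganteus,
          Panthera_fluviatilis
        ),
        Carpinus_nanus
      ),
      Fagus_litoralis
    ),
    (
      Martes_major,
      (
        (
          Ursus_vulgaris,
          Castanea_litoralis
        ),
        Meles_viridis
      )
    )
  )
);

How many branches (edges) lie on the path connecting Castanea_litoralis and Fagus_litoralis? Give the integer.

The MRCA of Castanea_litoralis and Fagus_litoralis is the node subtending ((((Vulpes_giganteus,Panthera_fluviatilis),Carpinus_nanus),Fagus_litoralis),(Martes_major,((Ursus_vulgaris,Castanea_litoralis),Meles_viridis))).
From Castanea_litoralis up to that node: 4 branches. From Fagus_litoralis up to the same node: 2 branches. Total: 4 + 2 = 6.

6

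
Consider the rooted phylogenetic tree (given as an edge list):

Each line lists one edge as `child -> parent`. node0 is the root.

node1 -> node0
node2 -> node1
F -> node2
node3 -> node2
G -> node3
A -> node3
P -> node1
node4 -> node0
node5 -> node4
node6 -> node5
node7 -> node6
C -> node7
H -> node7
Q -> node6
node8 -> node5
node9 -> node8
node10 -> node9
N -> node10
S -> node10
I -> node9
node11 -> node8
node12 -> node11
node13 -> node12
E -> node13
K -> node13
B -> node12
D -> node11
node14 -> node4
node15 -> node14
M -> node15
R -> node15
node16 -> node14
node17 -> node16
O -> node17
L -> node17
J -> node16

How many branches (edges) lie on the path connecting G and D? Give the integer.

The MRCA of G and D is the root of the tree.
From G up to that node: 4 branches. From D up to the same node: 5 branches. Total: 4 + 5 = 9.

9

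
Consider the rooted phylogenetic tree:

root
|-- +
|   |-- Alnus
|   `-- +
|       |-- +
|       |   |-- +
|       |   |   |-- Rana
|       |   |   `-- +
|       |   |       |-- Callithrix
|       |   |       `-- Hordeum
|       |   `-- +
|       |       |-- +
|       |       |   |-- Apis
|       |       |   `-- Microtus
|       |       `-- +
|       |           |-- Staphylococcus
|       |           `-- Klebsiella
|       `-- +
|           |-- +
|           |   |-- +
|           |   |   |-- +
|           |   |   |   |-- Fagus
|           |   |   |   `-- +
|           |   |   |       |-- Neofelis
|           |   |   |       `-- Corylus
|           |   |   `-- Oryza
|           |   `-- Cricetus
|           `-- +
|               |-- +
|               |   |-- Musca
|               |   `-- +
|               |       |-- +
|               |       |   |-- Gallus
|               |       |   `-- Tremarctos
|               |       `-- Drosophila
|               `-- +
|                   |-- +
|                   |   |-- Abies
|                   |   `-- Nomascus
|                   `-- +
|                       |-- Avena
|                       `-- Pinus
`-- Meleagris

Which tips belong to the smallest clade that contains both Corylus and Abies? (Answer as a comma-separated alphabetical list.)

Tracing Corylus: it sits inside (Neofelis,Corylus).
Tracing Abies: it sits inside (Abies,Nomascus).
The smallest clade enclosing both is ((((Fagus,(Neofelis,Corylus)),Oryza),Cricetus),((Musca,((Gallus,Tremarctos),Drosophila)),((Abies,Nomascus),(Avena,Pinus)))); the answer is its 13 terminal taxa in alphabetical order.

Abies, Avena, Corylus, Cricetus, Drosophila, Fagus, Gallus, Musca, Neofelis, Nomascus, Oryza, Pinus, Tremarctos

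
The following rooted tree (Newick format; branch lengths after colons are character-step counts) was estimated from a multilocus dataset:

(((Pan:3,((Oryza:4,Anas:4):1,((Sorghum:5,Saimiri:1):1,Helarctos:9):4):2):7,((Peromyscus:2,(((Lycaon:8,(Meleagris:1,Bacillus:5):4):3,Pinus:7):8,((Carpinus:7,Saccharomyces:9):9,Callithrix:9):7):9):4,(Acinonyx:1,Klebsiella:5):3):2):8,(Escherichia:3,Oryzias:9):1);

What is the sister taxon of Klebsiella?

Acinonyx

Klebsiella attaches to the tree at the node subtending (Acinonyx,Klebsiella).
The other lineage descending from that same node — the sister group — is the single tip Acinonyx.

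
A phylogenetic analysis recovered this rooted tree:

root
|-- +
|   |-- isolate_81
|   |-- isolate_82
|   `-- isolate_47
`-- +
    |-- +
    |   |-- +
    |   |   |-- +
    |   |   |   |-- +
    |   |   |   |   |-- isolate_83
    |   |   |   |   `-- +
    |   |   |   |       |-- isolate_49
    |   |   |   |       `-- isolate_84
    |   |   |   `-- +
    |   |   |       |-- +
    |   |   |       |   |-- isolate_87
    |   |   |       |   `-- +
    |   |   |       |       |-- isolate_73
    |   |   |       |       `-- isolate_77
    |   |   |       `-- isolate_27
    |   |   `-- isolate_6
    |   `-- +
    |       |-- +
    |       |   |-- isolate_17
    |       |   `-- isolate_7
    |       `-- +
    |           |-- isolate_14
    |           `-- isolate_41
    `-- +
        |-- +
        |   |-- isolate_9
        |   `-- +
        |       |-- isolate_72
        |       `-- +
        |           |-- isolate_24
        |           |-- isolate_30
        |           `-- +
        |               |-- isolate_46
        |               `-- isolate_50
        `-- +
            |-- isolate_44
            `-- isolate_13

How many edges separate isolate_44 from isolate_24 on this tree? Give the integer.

6

The MRCA of isolate_44 and isolate_24 is the node subtending ((isolate_9,(isolate_72,(isolate_24,isolate_30,(isolate_46,isolate_50)))),(isolate_44,isolate_13)).
From isolate_44 up to that node: 2 branches. From isolate_24 up to the same node: 4 branches. Total: 2 + 4 = 6.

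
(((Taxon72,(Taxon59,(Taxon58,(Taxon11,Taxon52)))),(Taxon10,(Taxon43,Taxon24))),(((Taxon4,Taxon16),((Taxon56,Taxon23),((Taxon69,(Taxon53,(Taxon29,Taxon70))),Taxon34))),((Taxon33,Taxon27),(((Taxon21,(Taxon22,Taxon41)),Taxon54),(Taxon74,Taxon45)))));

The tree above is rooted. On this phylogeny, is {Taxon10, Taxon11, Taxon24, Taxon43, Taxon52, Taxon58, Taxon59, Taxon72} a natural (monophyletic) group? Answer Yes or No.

The most recent common ancestor of these taxa subtends ((Taxon72,(Taxon59,(Taxon58,(Taxon11,Taxon52)))),(Taxon10,(Taxon43,Taxon24))).
That clade has exactly 8 tips — every listed taxon and nothing else — so the group is monophyletic.

Yes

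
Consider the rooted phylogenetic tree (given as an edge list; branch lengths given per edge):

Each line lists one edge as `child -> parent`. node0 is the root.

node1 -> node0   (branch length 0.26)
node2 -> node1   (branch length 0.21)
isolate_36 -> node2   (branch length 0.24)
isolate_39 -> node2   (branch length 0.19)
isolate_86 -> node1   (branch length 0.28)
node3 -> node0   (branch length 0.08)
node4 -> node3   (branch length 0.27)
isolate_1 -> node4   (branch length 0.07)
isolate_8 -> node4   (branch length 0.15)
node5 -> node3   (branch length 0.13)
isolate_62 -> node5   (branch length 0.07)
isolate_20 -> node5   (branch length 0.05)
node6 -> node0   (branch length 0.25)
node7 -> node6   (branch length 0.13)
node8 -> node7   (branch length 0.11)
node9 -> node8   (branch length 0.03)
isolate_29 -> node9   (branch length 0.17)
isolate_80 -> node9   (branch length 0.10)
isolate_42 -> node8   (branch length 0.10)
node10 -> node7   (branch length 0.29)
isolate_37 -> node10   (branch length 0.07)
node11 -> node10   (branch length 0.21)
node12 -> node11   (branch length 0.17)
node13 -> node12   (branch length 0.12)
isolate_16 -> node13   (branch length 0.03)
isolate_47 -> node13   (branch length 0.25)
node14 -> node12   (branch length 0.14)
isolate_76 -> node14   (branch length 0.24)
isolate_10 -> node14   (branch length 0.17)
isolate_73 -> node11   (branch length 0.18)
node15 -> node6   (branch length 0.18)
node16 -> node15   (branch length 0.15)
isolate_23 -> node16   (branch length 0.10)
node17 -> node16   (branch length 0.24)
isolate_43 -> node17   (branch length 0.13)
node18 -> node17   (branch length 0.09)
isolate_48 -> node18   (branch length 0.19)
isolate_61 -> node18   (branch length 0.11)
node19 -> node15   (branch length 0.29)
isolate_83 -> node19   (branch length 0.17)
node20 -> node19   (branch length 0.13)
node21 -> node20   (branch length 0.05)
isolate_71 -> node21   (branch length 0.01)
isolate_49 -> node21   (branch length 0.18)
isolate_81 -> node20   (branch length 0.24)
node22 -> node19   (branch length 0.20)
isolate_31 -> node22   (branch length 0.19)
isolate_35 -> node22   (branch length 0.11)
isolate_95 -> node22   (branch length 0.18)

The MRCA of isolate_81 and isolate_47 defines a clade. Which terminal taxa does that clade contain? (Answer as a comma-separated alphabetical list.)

Tracing isolate_81: it sits inside ((isolate_71,isolate_49),isolate_81).
Tracing isolate_47: it sits inside (isolate_16,isolate_47).
The smallest clade enclosing both is ((((isolate_29,isolate_80),isolate_42),(isolate_37,(((isolate_16,isolate_47),(isolate_76,isolate_10)),isolate_73))),((isolate_23,(isolate_43,(isolate_48,isolate_61))),(isolate_83,((isolate_71,isolate_49),isolate_81),(isolate_31,isolate_35,isolate_95)))); the answer is its 20 terminal taxa in alphabetical order.

isolate_10, isolate_16, isolate_23, isolate_29, isolate_31, isolate_35, isolate_37, isolate_42, isolate_43, isolate_47, isolate_48, isolate_49, isolate_61, isolate_71, isolate_73, isolate_76, isolate_80, isolate_81, isolate_83, isolate_95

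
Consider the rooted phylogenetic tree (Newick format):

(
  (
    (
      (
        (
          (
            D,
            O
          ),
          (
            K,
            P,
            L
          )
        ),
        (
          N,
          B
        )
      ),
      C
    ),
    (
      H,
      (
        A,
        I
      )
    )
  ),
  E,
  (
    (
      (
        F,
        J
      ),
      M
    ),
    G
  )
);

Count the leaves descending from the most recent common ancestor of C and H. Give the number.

11

The MRCA of C and H is the node subtending (((((D,O),(K,P,L)),(N,B)),C),(H,(A,I))).
That clade contains 11 terminal taxa: A, B, C, D, H, I, K, L, N, O, P.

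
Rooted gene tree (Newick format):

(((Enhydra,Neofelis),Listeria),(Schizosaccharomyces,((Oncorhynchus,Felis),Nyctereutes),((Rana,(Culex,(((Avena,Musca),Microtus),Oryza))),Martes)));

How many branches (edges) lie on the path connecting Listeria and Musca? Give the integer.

The MRCA of Listeria and Musca is the root of the tree.
From Listeria up to that node: 2 branches. From Musca up to the same node: 8 branches. Total: 2 + 8 = 10.

10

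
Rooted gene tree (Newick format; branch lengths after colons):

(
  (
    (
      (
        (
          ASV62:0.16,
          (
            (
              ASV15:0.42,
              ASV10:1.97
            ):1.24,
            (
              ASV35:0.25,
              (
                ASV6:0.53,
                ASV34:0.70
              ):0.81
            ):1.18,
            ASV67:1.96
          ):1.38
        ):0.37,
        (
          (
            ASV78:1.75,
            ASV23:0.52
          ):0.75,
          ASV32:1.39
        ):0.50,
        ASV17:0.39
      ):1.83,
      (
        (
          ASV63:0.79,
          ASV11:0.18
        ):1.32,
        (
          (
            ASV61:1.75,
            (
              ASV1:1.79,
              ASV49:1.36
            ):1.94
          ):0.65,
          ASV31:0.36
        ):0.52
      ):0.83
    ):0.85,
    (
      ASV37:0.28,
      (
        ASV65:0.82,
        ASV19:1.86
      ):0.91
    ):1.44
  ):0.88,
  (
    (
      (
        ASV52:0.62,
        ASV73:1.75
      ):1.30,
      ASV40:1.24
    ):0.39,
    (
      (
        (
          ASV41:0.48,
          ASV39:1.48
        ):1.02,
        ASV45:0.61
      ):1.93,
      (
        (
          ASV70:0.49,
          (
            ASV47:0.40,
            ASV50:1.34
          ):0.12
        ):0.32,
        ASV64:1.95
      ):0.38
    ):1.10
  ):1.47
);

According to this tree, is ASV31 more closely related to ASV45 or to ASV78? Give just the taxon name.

ASV78

The MRCA of ASV31 and ASV78 subtends (((ASV62,((ASV15,ASV10),(ASV35,(ASV6,ASV34)),ASV67)),((ASV78,ASV23),ASV32),ASV17),((ASV63,ASV11),((ASV61,(ASV1,ASV49)),ASV31))) (17 taxa).
The MRCA of ASV31 and ASV45 is the root, subtending the entire tree (30 taxa).
The first is nested inside the second, so ASV31 shares a more recent common ancestor with ASV78.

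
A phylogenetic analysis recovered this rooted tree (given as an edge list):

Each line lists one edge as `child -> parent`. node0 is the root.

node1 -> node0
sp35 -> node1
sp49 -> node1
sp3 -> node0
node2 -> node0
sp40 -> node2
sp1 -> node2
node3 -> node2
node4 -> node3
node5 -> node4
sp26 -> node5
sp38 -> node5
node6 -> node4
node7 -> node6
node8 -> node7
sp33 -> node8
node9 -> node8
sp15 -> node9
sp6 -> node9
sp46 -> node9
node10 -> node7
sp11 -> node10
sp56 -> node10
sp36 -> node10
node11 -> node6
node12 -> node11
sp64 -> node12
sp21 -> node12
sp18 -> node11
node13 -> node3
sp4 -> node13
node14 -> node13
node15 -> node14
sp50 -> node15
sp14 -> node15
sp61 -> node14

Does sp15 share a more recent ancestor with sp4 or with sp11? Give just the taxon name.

sp11

The MRCA of sp15 and sp11 subtends ((sp33,(sp15,sp6,sp46)),(sp11,sp56,sp36)) (7 taxa).
The MRCA of sp15 and sp4 subtends (((sp26,sp38),(((sp33,(sp15,sp6,sp46)),(sp11,sp56,sp36)),((sp64,sp21),sp18))),(sp4,((sp50,sp14),sp61))) (16 taxa).
The first is nested inside the second, so sp15 shares a more recent common ancestor with sp11.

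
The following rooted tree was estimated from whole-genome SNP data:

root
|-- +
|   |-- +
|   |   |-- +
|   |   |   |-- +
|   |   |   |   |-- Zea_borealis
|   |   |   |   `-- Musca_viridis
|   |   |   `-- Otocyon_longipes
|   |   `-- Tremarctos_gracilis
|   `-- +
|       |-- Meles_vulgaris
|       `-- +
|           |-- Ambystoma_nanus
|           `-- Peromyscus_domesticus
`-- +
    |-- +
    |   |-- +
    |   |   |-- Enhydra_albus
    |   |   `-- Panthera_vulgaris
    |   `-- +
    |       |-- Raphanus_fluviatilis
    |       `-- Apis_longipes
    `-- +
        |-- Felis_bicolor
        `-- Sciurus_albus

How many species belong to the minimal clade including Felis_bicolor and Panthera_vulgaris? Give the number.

The MRCA of Felis_bicolor and Panthera_vulgaris is the node subtending (((Enhydra_albus,Panthera_vulgaris),(Raphanus_fluviatilis,Apis_longipes)),(Felis_bicolor,Sciurus_albus)).
That clade contains 6 terminal taxa: Apis_longipes, Enhydra_albus, Felis_bicolor, Panthera_vulgaris, Raphanus_fluviatilis, Sciurus_albus.

6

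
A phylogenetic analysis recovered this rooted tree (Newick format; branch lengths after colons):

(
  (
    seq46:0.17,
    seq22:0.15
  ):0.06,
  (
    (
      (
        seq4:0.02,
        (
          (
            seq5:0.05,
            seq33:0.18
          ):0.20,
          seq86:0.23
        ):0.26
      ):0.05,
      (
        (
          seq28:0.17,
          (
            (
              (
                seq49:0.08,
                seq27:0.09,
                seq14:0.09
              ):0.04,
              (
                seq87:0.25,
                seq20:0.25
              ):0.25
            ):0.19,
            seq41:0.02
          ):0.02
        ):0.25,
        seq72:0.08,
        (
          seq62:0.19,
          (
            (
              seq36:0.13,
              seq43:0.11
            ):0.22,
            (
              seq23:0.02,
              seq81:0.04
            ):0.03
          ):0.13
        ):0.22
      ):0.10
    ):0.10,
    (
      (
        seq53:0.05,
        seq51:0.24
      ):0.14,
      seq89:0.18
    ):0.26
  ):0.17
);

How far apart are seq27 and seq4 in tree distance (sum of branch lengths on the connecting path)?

The path runs seq27 → … → MRCA → … → seq4; the MRCA is the node subtending ((seq4,((seq5,seq33),seq86)),((seq28,(((seq49,seq27,seq14),(seq87,seq20)),seq41)),seq72,(seq62,((seq36,seq43),(seq23,seq81))))).
Branch lengths along that path: 0.09 + 0.04 + 0.19 + 0.02 + 0.25 + 0.10 + 0.05 + 0.02 = 0.76.

0.76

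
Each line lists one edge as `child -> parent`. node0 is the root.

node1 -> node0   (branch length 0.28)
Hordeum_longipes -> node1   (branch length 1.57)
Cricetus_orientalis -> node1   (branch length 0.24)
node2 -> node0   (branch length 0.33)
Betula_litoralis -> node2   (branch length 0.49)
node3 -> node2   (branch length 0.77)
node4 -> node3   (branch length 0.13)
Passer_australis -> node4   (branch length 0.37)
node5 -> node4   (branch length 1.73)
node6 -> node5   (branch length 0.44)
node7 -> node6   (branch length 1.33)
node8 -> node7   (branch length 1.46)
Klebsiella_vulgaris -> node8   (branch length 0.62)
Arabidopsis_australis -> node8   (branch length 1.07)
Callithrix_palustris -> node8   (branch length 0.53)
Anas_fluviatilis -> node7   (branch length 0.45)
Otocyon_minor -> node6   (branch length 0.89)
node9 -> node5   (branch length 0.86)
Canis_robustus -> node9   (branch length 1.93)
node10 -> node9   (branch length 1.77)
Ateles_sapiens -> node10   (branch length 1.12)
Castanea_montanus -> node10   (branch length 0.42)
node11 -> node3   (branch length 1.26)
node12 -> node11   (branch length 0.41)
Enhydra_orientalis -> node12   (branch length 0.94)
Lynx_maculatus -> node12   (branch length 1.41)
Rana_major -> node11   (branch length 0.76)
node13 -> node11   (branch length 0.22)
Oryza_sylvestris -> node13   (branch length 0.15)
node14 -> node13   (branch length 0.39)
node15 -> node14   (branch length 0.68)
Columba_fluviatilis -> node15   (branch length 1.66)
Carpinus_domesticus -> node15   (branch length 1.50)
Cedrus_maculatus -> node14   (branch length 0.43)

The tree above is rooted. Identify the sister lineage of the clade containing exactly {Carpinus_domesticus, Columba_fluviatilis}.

The clade containing exactly {Carpinus_domesticus, Columba_fluviatilis} attaches to the tree at the node subtending ((Columba_fluviatilis,Carpinus_domesticus),Cedrus_maculatus).
The other lineage descending from that same node — the sister group — is the single tip Cedrus_maculatus.

Cedrus_maculatus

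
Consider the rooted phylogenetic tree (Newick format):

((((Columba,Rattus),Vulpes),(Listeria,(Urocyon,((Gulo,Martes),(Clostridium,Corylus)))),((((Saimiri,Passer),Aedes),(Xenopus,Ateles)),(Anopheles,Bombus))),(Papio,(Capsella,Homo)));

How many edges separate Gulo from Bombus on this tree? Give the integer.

The MRCA of Gulo and Bombus is the node subtending (((Columba,Rattus),Vulpes),(Listeria,(Urocyon,((Gulo,Martes),(Clostridium,Corylus)))),((((Saimiri,Passer),Aedes),(Xenopus,Ateles)),(Anopheles,Bombus))).
From Gulo up to that node: 5 branches. From Bombus up to the same node: 3 branches. Total: 5 + 3 = 8.

8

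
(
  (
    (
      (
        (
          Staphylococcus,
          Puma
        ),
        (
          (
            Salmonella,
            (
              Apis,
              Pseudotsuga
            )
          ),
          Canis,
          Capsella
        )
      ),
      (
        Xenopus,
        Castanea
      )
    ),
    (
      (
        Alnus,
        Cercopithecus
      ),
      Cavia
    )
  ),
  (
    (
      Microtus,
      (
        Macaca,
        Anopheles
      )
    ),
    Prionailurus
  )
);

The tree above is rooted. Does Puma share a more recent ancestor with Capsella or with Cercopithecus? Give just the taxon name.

Capsella

The MRCA of Puma and Capsella subtends ((Staphylococcus,Puma),((Salmonella,(Apis,Pseudotsuga)),Canis,Capsella)) (7 taxa).
The MRCA of Puma and Cercopithecus subtends ((((Staphylococcus,Puma),((Salmonella,(Apis,Pseudotsuga)),Canis,Capsella)),(Xenopus,Castanea)),((Alnus,Cercopithecus),Cavia)) (12 taxa).
The first is nested inside the second, so Puma shares a more recent common ancestor with Capsella.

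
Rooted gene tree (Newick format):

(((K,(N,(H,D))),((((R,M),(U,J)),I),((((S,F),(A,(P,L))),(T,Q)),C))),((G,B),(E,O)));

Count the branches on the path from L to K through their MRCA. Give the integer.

9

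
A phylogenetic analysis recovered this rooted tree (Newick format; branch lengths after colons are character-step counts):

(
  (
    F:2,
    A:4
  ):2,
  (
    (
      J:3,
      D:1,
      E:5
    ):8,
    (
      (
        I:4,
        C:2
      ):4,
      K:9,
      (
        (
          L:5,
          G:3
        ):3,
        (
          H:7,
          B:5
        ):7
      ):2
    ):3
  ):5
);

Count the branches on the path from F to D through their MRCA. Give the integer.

5

The MRCA of F and D is the root of the tree.
From F up to that node: 2 branches. From D up to the same node: 3 branches. Total: 2 + 3 = 5.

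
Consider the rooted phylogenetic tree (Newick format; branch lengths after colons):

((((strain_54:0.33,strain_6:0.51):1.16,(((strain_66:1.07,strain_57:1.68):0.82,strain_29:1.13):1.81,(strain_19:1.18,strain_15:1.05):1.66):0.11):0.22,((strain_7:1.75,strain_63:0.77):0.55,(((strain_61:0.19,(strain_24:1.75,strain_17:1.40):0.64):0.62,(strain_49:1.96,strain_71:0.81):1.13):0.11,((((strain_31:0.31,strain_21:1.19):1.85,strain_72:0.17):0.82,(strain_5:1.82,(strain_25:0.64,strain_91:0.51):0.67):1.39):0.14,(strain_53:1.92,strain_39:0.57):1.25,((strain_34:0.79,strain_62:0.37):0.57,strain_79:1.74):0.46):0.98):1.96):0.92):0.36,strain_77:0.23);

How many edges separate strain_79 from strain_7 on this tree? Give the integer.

6

The MRCA of strain_79 and strain_7 is the node subtending ((strain_7,strain_63),(((strain_61,(strain_24,strain_17)),(strain_49,strain_71)),((((strain_31,strain_21),strain_72),(strain_5,(strain_25,strain_91))),(strain_53,strain_39),((strain_34,strain_62),strain_79)))).
From strain_79 up to that node: 4 branches. From strain_7 up to the same node: 2 branches. Total: 4 + 2 = 6.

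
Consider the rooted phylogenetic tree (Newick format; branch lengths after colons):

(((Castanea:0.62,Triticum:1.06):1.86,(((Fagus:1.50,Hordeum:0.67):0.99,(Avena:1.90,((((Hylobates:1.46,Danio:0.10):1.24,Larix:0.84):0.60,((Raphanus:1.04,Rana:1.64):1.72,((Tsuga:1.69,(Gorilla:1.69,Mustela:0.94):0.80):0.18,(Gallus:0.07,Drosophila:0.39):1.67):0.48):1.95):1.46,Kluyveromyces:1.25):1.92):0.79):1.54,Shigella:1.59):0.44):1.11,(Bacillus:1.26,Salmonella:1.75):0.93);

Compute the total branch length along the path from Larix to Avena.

6.72

The path runs Larix → … → MRCA → … → Avena; the MRCA is the node subtending (Avena,((((Hylobates,Danio),Larix),((Raphanus,Rana),((Tsuga,(Gorilla,Mustela)),(Gallus,Drosophila)))),Kluyveromyces)).
Branch lengths along that path: 0.84 + 0.60 + 1.46 + 1.92 + 1.90 = 6.72.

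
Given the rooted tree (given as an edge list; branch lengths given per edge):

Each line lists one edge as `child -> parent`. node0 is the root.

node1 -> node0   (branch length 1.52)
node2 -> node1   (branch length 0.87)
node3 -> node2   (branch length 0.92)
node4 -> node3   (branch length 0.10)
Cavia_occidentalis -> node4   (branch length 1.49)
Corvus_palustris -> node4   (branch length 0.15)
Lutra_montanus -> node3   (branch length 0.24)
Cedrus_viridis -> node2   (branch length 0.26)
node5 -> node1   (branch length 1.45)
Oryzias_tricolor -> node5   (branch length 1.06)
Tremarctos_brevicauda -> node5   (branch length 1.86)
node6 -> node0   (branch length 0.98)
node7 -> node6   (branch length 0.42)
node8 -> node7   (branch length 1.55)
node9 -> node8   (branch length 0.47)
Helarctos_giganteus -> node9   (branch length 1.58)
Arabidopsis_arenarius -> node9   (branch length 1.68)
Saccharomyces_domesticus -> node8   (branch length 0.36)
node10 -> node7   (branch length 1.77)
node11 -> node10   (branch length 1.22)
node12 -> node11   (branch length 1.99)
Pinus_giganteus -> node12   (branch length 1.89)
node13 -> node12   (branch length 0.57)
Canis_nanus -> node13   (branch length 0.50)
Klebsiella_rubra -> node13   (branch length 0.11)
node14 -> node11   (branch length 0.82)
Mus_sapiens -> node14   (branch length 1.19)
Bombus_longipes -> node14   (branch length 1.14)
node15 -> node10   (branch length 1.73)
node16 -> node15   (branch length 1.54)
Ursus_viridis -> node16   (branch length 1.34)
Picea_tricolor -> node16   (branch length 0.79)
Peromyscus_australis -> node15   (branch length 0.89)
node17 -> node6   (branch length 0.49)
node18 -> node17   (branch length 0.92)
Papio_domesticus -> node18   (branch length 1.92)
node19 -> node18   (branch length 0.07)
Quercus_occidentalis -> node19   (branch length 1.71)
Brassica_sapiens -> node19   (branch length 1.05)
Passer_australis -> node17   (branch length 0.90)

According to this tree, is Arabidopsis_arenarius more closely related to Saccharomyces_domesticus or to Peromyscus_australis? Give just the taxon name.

The MRCA of Arabidopsis_arenarius and Saccharomyces_domesticus subtends ((Helarctos_giganteus,Arabidopsis_arenarius),Saccharomyces_domesticus) (3 taxa).
The MRCA of Arabidopsis_arenarius and Peromyscus_australis subtends (((Helarctos_giganteus,Arabidopsis_arenarius),Saccharomyces_domesticus),(((Pinus_giganteus,(Canis_nanus,Klebsiella_rubra)),(Mus_sapiens,Bombus_longipes)),((Ursus_viridis,Picea_tricolor),Peromyscus_australis))) (11 taxa).
The first is nested inside the second, so Arabidopsis_arenarius shares a more recent common ancestor with Saccharomyces_domesticus.

Saccharomyces_domesticus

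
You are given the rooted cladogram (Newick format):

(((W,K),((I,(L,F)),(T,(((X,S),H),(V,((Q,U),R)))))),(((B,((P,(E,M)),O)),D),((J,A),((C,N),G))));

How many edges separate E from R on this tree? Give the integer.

14

The MRCA of E and R is the root of the tree.
From E up to that node: 7 branches. From R up to the same node: 7 branches. Total: 7 + 7 = 14.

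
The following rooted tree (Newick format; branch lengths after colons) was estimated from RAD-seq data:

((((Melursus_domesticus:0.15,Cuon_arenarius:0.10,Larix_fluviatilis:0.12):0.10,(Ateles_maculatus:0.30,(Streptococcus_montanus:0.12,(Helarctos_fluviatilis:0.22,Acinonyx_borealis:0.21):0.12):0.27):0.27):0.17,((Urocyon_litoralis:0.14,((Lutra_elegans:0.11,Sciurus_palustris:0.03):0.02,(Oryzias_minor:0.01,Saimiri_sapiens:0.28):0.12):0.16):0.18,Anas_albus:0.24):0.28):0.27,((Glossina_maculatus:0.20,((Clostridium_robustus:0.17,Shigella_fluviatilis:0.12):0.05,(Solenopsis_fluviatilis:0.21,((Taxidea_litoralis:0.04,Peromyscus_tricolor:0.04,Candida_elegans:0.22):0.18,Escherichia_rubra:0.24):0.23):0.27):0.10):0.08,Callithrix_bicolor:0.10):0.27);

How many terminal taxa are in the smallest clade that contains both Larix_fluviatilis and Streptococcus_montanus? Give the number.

7

The MRCA of Larix_fluviatilis and Streptococcus_montanus is the node subtending ((Melursus_domesticus,Cuon_arenarius,Larix_fluviatilis),(Ateles_maculatus,(Streptococcus_montanus,(Helarctos_fluviatilis,Acinonyx_borealis)))).
That clade contains 7 terminal taxa: Acinonyx_borealis, Ateles_maculatus, Cuon_arenarius, Helarctos_fluviatilis, Larix_fluviatilis, Melursus_domesticus, Streptococcus_montanus.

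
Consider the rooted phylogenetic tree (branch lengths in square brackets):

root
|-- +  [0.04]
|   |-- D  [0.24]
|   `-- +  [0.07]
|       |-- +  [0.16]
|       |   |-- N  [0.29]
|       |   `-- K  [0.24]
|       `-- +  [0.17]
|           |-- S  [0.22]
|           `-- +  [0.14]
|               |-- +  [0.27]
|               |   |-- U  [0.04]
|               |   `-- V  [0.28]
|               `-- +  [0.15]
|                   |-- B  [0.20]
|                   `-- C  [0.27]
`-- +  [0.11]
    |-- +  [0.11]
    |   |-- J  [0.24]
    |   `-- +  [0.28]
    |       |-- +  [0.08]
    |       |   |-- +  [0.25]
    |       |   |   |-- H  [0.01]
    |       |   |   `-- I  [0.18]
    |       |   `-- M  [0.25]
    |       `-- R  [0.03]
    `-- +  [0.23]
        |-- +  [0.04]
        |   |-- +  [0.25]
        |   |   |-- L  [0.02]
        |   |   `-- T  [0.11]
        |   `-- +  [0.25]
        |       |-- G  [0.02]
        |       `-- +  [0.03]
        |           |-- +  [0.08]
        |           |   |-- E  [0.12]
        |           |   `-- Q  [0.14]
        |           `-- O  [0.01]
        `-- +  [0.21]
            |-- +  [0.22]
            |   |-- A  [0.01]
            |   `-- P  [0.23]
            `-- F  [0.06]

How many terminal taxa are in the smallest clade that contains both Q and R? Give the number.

The MRCA of Q and R is the node subtending ((J,(((H,I),M),R)),(((L,T),(G,((E,Q),O))),((A,P),F))).
That clade contains 14 terminal taxa: A, E, F, G, H, I, J, L, M, O, P, Q, R, T.

14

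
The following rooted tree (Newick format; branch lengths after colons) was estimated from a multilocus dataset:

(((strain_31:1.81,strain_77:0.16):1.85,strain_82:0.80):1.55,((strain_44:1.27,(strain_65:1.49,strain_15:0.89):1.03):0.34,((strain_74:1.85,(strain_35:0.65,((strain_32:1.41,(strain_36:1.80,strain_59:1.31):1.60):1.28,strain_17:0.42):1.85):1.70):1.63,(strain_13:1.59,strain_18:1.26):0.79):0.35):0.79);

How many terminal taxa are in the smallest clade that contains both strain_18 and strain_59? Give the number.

8

The MRCA of strain_18 and strain_59 is the node subtending ((strain_74,(strain_35,((strain_32,(strain_36,strain_59)),strain_17))),(strain_13,strain_18)).
That clade contains 8 terminal taxa: strain_13, strain_17, strain_18, strain_32, strain_35, strain_36, strain_59, strain_74.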